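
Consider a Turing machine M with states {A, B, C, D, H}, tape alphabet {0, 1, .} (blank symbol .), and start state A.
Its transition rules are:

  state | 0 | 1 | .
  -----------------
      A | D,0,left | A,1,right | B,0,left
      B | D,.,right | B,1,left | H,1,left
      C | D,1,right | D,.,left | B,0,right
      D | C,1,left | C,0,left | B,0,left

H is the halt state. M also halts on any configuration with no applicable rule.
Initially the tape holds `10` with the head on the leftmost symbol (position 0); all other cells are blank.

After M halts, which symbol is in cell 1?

1

state=A head=0 tape=.[1]0.   (A,1)→(A,1,right)
state=A head=1 tape=.1[0].   (A,0)→(D,0,left)
state=D head=0 tape=.[1]0.   (D,1)→(C,0,left)
state=C head=-1 tape=[.]00.   (C,.)→(B,0,right)
state=B head=0 tape=0[0]0.   (B,0)→(D,.,right)
state=D head=1 tape=0.[0].   (D,0)→(C,1,left)
state=C head=0 tape=0[.]1.   (C,.)→(B,0,right)
state=B head=1 tape=00[1].   (B,1)→(B,1,left)
state=B head=0 tape=0[0]1.   (B,0)→(D,.,right)
state=D head=1 tape=0.[1].   (D,1)→(C,0,left)
state=C head=0 tape=0[.]0.   (C,.)→(B,0,right)
state=B head=1 tape=00[0].   (B,0)→(D,.,right)
state=D head=2 tape=00.[.]   (D,.)→(B,0,left)
state=B head=1 tape=00[.]0   (B,.)→(H,1,left)
state=H head=0 tape=0[0]10
Cell 1 holds 1 when M halts.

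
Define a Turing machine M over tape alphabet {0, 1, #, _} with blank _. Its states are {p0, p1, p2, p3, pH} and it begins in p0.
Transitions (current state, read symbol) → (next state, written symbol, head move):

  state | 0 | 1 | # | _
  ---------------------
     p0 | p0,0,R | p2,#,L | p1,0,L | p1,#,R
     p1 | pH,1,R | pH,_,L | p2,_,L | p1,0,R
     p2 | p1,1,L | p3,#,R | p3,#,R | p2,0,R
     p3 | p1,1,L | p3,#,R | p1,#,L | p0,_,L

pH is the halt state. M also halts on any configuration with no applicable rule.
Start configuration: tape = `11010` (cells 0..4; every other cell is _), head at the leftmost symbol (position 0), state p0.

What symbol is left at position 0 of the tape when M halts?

0

state=p0 head=0 tape=_[1]1010   (p0,1)→(p2,#,L)
state=p2 head=-1 tape=[_]#1010   (p2,_)→(p2,0,R)
state=p2 head=0 tape=0[#]1010   (p2,#)→(p3,#,R)
state=p3 head=1 tape=0#[1]010   (p3,1)→(p3,#,R)
state=p3 head=2 tape=0##[0]10   (p3,0)→(p1,1,L)
state=p1 head=1 tape=0#[#]110   (p1,#)→(p2,_,L)
state=p2 head=0 tape=0[#]_110   (p2,#)→(p3,#,R)
state=p3 head=1 tape=0#[_]110   (p3,_)→(p0,_,L)
state=p0 head=0 tape=0[#]_110   (p0,#)→(p1,0,L)
state=p1 head=-1 tape=[0]0_110   (p1,0)→(pH,1,R)
state=pH head=0 tape=1[0]_110
Cell 0 holds 0 when M halts.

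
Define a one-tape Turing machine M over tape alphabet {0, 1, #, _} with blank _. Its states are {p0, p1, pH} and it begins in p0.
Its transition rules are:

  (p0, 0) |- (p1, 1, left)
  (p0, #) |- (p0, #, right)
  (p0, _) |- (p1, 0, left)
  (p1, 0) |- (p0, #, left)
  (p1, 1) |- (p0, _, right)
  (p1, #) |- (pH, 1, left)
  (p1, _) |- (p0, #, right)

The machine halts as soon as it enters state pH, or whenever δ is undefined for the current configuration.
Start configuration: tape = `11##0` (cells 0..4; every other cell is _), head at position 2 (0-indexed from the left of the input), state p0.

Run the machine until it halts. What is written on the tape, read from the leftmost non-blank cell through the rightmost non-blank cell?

p0 | 11[#]#0   read # → write #, move right, go to p0
p0 | 11#[#]0   read # → write #, move right, go to p0
p0 | 11##[0]   read 0 → write 1, move left, go to p1
p1 | 11#[#]1   read # → write 1, move left, go to pH
pH | 11[#]11
The non-blank tape span at halt is 11#11.

11#11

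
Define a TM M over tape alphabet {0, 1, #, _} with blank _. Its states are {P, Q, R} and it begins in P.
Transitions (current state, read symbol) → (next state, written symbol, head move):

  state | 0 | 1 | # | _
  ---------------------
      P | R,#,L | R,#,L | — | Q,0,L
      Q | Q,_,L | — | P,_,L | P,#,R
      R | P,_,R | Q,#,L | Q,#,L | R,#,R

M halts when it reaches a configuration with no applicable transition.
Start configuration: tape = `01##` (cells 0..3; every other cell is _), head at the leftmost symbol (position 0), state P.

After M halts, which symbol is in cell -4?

P | ____[0]1##   read 0 → write #, move L, go to R
R | ___[_]#1##   read _ → write #, move R, go to R
R | ___#[#]1##   read # → write #, move L, go to Q
Q | ___[#]#1##   read # → write _, move L, go to P
P | __[_]_#1##   read _ → write 0, move L, go to Q
Q | _[_]0_#1##   read _ → write #, move R, go to P
P | _#[0]_#1##   read 0 → write #, move L, go to R
R | _[#]#_#1##   read # → write #, move L, go to Q
Q | [_]##_#1##   read _ → write #, move R, go to P
P | #[#]#_#1##
Cell -4 holds # when M halts.

#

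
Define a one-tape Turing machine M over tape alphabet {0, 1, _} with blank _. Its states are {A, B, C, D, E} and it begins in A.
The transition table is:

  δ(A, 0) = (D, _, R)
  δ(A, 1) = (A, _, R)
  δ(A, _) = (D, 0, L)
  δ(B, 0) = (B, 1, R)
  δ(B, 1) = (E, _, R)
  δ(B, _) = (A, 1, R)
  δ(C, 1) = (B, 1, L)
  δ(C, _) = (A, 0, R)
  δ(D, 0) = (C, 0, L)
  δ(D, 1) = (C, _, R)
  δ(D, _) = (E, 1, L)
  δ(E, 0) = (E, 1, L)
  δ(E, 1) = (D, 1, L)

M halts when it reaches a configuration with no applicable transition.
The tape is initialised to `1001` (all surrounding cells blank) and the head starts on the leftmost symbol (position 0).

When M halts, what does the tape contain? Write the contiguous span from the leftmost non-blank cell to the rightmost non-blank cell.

0_00_1

A | [1]001___   read 1 → write _, move R, go to A
A | _[0]01___   read 0 → write _, move R, go to D
D | __[0]1___   read 0 → write 0, move L, go to C
C | _[_]01___   read _ → write 0, move R, go to A
A | _0[0]1___   read 0 → write _, move R, go to D
D | _0_[1]___   read 1 → write _, move R, go to C
C | _0__[_]__   read _ → write 0, move R, go to A
A | _0__0[_]_   read _ → write 0, move L, go to D
D | _0__[0]0_   read 0 → write 0, move L, go to C
C | _0_[_]00_   read _ → write 0, move R, go to A
A | _0_0[0]0_   read 0 → write _, move R, go to D
D | _0_0_[0]_   read 0 → write 0, move L, go to C
C | _0_0[_]0_   read _ → write 0, move R, go to A
A | _0_00[0]_   read 0 → write _, move R, go to D
D | _0_00_[_]   read _ → write 1, move L, go to E
E | _0_00[_]1
The non-blank tape span at halt is 0_00_1.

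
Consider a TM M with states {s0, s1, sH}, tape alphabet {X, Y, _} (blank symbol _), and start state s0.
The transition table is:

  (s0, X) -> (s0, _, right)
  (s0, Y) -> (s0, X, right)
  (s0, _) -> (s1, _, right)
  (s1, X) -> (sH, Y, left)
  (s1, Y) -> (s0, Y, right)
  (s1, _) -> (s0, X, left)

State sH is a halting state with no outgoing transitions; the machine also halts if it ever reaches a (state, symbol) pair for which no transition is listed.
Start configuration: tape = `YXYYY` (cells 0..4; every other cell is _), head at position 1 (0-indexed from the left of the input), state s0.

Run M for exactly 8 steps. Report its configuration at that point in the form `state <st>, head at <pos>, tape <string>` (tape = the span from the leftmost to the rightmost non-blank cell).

s0 | Y[X]YYY__   read X → write _, move right, go to s0
s0 | Y_[Y]YY__   read Y → write X, move right, go to s0
s0 | Y_X[Y]Y__   read Y → write X, move right, go to s0
s0 | Y_XX[Y]__   read Y → write X, move right, go to s0
s0 | Y_XXX[_]_   read _ → write _, move right, go to s1
s1 | Y_XXX_[_]   read _ → write X, move left, go to s0
s0 | Y_XXX[_]X   read _ → write _, move right, go to s1
s1 | Y_XXX_[X]   read X → write Y, move left, go to sH
sH | Y_XXX[_]Y
After 8 steps: state sH, head at 5, tape Y_XXX_Y.

state sH, head at 5, tape Y_XXX_Y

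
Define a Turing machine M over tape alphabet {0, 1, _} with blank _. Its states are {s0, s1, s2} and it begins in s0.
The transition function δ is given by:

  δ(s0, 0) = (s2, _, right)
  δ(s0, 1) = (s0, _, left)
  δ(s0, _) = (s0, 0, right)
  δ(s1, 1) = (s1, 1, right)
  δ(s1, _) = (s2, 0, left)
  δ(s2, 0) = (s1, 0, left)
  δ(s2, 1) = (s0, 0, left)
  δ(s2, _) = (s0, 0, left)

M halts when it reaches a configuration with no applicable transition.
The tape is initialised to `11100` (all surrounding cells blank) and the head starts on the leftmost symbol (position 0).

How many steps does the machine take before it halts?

14

s0 | _[1]1100   read 1 → write _, move left, go to s0
s0 | [_]_1100   read _ → write 0, move right, go to s0
s0 | 0[_]1100   read _ → write 0, move right, go to s0
s0 | 00[1]100   read 1 → write _, move left, go to s0
s0 | 0[0]_100   read 0 → write _, move right, go to s2
s2 | 0_[_]100   read _ → write 0, move left, go to s0
s0 | 0[_]0100   read _ → write 0, move right, go to s0
s0 | 00[0]100   read 0 → write _, move right, go to s2
s2 | 00_[1]00   read 1 → write 0, move left, go to s0
s0 | 00[_]000   read _ → write 0, move right, go to s0
s0 | 000[0]00   read 0 → write _, move right, go to s2
s2 | 000_[0]0   read 0 → write 0, move left, go to s1
s1 | 000[_]00   read _ → write 0, move left, go to s2
s2 | 00[0]000   read 0 → write 0, move left, go to s1
s1 | 0[0]0000
M halts after 14 transitions.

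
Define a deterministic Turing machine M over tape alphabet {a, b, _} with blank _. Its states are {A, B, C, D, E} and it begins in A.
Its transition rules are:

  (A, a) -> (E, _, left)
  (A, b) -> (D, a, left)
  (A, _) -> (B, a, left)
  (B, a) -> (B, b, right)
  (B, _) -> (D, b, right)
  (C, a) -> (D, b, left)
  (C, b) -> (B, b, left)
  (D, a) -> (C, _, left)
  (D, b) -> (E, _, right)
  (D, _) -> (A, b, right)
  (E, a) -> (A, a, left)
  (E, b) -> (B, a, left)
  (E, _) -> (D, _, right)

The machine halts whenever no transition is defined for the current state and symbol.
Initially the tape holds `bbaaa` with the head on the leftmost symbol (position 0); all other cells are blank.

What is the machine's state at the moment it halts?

state=A head=0 tape=___[b]baaa   (A,b)→(D,a,left)
state=D head=-1 tape=__[_]abaaa   (D,_)→(A,b,right)
state=A head=0 tape=__b[a]baaa   (A,a)→(E,_,left)
state=E head=-1 tape=__[b]_baaa   (E,b)→(B,a,left)
state=B head=-2 tape=_[_]a_baaa   (B,_)→(D,b,right)
state=D head=-1 tape=_b[a]_baaa   (D,a)→(C,_,left)
state=C head=-2 tape=_[b]__baaa   (C,b)→(B,b,left)
state=B head=-3 tape=[_]b__baaa   (B,_)→(D,b,right)
state=D head=-2 tape=b[b]__baaa   (D,b)→(E,_,right)
state=E head=-1 tape=b_[_]_baaa   (E,_)→(D,_,right)
state=D head=0 tape=b__[_]baaa   (D,_)→(A,b,right)
state=A head=1 tape=b__b[b]aaa   (A,b)→(D,a,left)
state=D head=0 tape=b__[b]aaaa   (D,b)→(E,_,right)
state=E head=1 tape=b___[a]aaa   (E,a)→(A,a,left)
state=A head=0 tape=b__[_]aaaa   (A,_)→(B,a,left)
state=B head=-1 tape=b_[_]aaaaa   (B,_)→(D,b,right)
state=D head=0 tape=b_b[a]aaaa   (D,a)→(C,_,left)
state=C head=-1 tape=b_[b]_aaaa   (C,b)→(B,b,left)
state=B head=-2 tape=b[_]b_aaaa   (B,_)→(D,b,right)
state=D head=-1 tape=bb[b]_aaaa   (D,b)→(E,_,right)
state=E head=0 tape=bb_[_]aaaa   (E,_)→(D,_,right)
state=D head=1 tape=bb__[a]aaa   (D,a)→(C,_,left)
state=C head=0 tape=bb_[_]_aaa
No transition is defined for (C, _); M halts in state C.

C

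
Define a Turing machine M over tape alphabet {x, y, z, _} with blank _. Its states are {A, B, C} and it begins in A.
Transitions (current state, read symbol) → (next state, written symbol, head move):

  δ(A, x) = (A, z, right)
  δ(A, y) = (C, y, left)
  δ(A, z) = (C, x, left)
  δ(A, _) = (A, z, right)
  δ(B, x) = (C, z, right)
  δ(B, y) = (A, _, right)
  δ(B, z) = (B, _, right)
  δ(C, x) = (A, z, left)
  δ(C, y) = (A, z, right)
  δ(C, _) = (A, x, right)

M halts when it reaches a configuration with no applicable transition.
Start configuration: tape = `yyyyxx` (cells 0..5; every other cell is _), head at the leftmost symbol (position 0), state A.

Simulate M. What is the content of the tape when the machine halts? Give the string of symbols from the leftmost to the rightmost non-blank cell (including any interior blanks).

zxyyyyxx

state=A head=0 tape=__[y]yyyxx   (A,y)→(C,y,left)
state=C head=-1 tape=_[_]yyyyxx   (C,_)→(A,x,right)
state=A head=0 tape=_x[y]yyyxx   (A,y)→(C,y,left)
state=C head=-1 tape=_[x]yyyyxx   (C,x)→(A,z,left)
state=A head=-2 tape=[_]zyyyyxx   (A,_)→(A,z,right)
state=A head=-1 tape=z[z]yyyyxx   (A,z)→(C,x,left)
state=C head=-2 tape=[z]xyyyyxx
The non-blank tape span at halt is zxyyyyxx.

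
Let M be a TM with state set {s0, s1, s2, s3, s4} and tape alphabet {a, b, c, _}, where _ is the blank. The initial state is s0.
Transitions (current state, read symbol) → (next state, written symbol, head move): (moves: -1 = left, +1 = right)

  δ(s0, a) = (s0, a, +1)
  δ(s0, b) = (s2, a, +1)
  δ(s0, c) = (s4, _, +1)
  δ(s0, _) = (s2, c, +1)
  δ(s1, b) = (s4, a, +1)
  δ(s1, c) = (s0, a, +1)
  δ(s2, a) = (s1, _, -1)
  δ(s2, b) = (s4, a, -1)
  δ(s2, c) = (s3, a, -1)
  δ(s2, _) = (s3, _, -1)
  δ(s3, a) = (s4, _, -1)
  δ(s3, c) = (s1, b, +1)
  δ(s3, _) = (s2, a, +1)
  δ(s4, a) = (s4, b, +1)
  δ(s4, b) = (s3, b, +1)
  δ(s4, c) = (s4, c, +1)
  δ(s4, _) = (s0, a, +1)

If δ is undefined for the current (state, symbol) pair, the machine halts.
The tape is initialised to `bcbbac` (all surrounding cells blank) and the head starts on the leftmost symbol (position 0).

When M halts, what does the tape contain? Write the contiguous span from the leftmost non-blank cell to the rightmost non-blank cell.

s0 | _[b]cbbac   read b → write a, move +1, go to s2
s2 | _a[c]bbac   read c → write a, move -1, go to s3
s3 | _[a]abbac   read a → write _, move -1, go to s4
s4 | [_]_abbac   read _ → write a, move +1, go to s0
s0 | a[_]abbac   read _ → write c, move +1, go to s2
s2 | ac[a]bbac   read a → write _, move -1, go to s1
s1 | a[c]_bbac   read c → write a, move +1, go to s0
s0 | aa[_]bbac   read _ → write c, move +1, go to s2
s2 | aac[b]bac   read b → write a, move -1, go to s4
s4 | aa[c]abac   read c → write c, move +1, go to s4
s4 | aac[a]bac   read a → write b, move +1, go to s4
s4 | aacb[b]ac   read b → write b, move +1, go to s3
s3 | aacbb[a]c   read a → write _, move -1, go to s4
s4 | aacb[b]_c   read b → write b, move +1, go to s3
s3 | aacbb[_]c   read _ → write a, move +1, go to s2
s2 | aacbba[c]   read c → write a, move -1, go to s3
s3 | aacbb[a]a   read a → write _, move -1, go to s4
s4 | aacb[b]_a   read b → write b, move +1, go to s3
s3 | aacbb[_]a   read _ → write a, move +1, go to s2
s2 | aacbba[a]   read a → write _, move -1, go to s1
s1 | aacbb[a]_
The non-blank tape span at halt is aacbba.

aacbba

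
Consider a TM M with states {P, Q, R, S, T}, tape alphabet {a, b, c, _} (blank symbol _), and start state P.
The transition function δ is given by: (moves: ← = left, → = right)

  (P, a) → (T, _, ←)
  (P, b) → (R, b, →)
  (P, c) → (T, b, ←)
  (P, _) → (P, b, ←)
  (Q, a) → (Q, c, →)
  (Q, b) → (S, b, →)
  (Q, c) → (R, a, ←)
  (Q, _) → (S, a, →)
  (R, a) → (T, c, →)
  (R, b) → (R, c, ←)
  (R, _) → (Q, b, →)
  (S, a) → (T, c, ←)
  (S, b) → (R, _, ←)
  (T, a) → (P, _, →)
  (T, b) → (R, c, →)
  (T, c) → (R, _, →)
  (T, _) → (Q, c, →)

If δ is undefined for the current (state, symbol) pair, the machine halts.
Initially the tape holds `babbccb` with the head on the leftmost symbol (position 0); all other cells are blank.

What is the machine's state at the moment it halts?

R

P | [b]abbccb   read b → write b, move →, go to R
R | b[a]bbccb   read a → write c, move →, go to T
T | bc[b]bccb   read b → write c, move →, go to R
R | bcc[b]ccb   read b → write c, move ←, go to R
R | bc[c]cccb
No transition is defined for (R, c); M halts in state R.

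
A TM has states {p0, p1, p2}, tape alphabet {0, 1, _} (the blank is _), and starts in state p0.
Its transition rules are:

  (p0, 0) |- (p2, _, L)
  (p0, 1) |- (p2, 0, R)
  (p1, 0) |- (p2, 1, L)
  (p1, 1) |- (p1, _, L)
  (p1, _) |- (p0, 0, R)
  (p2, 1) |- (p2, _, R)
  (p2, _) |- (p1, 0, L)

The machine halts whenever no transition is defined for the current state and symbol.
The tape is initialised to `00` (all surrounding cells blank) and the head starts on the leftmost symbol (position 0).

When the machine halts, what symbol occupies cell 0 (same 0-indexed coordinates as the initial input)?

_

p0 | __[0]0   read 0 → write _, move L, go to p2
p2 | _[_]_0   read _ → write 0, move L, go to p1
p1 | [_]0_0   read _ → write 0, move R, go to p0
p0 | 0[0]_0   read 0 → write _, move L, go to p2
p2 | [0]__0
Cell 0 holds _ when M halts.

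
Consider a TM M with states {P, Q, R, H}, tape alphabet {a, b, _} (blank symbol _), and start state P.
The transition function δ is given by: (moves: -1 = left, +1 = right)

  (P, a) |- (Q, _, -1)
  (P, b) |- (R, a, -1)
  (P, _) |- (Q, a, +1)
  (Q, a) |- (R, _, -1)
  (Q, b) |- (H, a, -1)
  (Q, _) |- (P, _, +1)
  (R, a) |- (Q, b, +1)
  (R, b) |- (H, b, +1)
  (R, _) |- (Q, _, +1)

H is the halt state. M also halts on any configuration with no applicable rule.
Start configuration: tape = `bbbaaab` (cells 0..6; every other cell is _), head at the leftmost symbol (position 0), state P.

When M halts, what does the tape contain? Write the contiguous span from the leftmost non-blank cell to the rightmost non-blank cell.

P | _[b]bbaaab   read b → write a, move -1, go to R
R | [_]abbaaab   read _ → write _, move +1, go to Q
Q | _[a]bbaaab   read a → write _, move -1, go to R
R | [_]_bbaaab   read _ → write _, move +1, go to Q
Q | _[_]bbaaab   read _ → write _, move +1, go to P
P | __[b]baaab   read b → write a, move -1, go to R
R | _[_]abaaab   read _ → write _, move +1, go to Q
Q | __[a]baaab   read a → write _, move -1, go to R
R | _[_]_baaab   read _ → write _, move +1, go to Q
Q | __[_]baaab   read _ → write _, move +1, go to P
P | ___[b]aaab   read b → write a, move -1, go to R
R | __[_]aaaab   read _ → write _, move +1, go to Q
Q | ___[a]aaab   read a → write _, move -1, go to R
R | __[_]_aaab   read _ → write _, move +1, go to Q
Q | ___[_]aaab   read _ → write _, move +1, go to P
P | ____[a]aab   read a → write _, move -1, go to Q
Q | ___[_]_aab   read _ → write _, move +1, go to P
P | ____[_]aab   read _ → write a, move +1, go to Q
Q | ____a[a]ab   read a → write _, move -1, go to R
R | ____[a]_ab   read a → write b, move +1, go to Q
Q | ____b[_]ab   read _ → write _, move +1, go to P
P | ____b_[a]b   read a → write _, move -1, go to Q
Q | ____b[_]_b   read _ → write _, move +1, go to P
P | ____b_[_]b   read _ → write a, move +1, go to Q
Q | ____b_a[b]   read b → write a, move -1, go to H
H | ____b_[a]a
The non-blank tape span at halt is b_aa.

b_aa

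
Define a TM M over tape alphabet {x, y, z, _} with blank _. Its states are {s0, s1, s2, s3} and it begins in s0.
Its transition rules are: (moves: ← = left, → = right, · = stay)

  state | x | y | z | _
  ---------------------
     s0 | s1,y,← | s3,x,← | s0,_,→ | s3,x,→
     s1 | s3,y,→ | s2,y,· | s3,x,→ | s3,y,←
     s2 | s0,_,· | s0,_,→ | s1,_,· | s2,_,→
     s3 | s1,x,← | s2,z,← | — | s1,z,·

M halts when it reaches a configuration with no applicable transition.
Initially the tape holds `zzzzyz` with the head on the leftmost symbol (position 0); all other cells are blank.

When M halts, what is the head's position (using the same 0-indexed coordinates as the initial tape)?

state=s0 head=0 tape=[z]zzzyz   (s0,z)→(s0,_,→)
state=s0 head=1 tape=_[z]zzyz   (s0,z)→(s0,_,→)
state=s0 head=2 tape=__[z]zyz   (s0,z)→(s0,_,→)
state=s0 head=3 tape=___[z]yz   (s0,z)→(s0,_,→)
state=s0 head=4 tape=____[y]z   (s0,y)→(s3,x,←)
state=s3 head=3 tape=___[_]xz   (s3,_)→(s1,z,·)
state=s1 head=3 tape=___[z]xz   (s1,z)→(s3,x,→)
state=s3 head=4 tape=___x[x]z   (s3,x)→(s1,x,←)
state=s1 head=3 tape=___[x]xz   (s1,x)→(s3,y,→)
state=s3 head=4 tape=___y[x]z   (s3,x)→(s1,x,←)
state=s1 head=3 tape=___[y]xz   (s1,y)→(s2,y,·)
state=s2 head=3 tape=___[y]xz   (s2,y)→(s0,_,→)
state=s0 head=4 tape=____[x]z   (s0,x)→(s1,y,←)
state=s1 head=3 tape=___[_]yz   (s1,_)→(s3,y,←)
state=s3 head=2 tape=__[_]yyz   (s3,_)→(s1,z,·)
state=s1 head=2 tape=__[z]yyz   (s1,z)→(s3,x,→)
state=s3 head=3 tape=__x[y]yz   (s3,y)→(s2,z,←)
state=s2 head=2 tape=__[x]zyz   (s2,x)→(s0,_,·)
state=s0 head=2 tape=__[_]zyz   (s0,_)→(s3,x,→)
state=s3 head=3 tape=__x[z]yz
At halt the head is at cell 3.

3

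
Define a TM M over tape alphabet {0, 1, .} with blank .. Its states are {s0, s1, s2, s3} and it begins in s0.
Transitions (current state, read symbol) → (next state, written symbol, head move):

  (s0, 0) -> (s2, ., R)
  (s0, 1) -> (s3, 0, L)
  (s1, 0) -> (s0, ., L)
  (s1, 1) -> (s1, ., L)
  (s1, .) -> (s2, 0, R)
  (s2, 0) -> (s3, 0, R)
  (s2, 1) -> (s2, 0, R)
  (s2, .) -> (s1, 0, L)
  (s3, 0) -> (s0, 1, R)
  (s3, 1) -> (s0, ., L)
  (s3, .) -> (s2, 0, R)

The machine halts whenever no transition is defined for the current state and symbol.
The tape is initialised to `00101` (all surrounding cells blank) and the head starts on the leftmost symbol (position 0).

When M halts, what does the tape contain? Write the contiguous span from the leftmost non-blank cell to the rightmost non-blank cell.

s0 | [0]0101.   read 0 → write ., move R, go to s2
s2 | .[0]101.   read 0 → write 0, move R, go to s3
s3 | .0[1]01.   read 1 → write ., move L, go to s0
s0 | .[0].01.   read 0 → write ., move R, go to s2
s2 | ..[.]01.   read . → write 0, move L, go to s1
s1 | .[.]001.   read . → write 0, move R, go to s2
s2 | .0[0]01.   read 0 → write 0, move R, go to s3
s3 | .00[0]1.   read 0 → write 1, move R, go to s0
s0 | .001[1].   read 1 → write 0, move L, go to s3
s3 | .00[1]0.   read 1 → write ., move L, go to s0
s0 | .0[0].0.   read 0 → write ., move R, go to s2
s2 | .0.[.]0.   read . → write 0, move L, go to s1
s1 | .0[.]00.   read . → write 0, move R, go to s2
s2 | .00[0]0.   read 0 → write 0, move R, go to s3
s3 | .000[0].   read 0 → write 1, move R, go to s0
s0 | .0001[.]
The non-blank tape span at halt is 0001.

0001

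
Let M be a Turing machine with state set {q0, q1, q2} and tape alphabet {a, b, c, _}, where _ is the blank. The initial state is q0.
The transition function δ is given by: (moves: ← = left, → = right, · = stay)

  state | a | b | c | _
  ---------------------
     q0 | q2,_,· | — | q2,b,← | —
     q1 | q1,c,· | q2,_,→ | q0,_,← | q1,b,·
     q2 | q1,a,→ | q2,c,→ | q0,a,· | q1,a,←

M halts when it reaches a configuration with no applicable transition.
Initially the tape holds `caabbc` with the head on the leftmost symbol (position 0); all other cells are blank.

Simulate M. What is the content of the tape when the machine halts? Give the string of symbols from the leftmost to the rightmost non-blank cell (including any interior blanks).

q0 | __[c]aabbc   read c → write b, move ←, go to q2
q2 | _[_]baabbc   read _ → write a, move ←, go to q1
q1 | [_]abaabbc   read _ → write b, move ·, go to q1
q1 | [b]abaabbc   read b → write _, move →, go to q2
q2 | _[a]baabbc   read a → write a, move →, go to q1
q1 | _a[b]aabbc   read b → write _, move →, go to q2
q2 | _a_[a]abbc   read a → write a, move →, go to q1
q1 | _a_a[a]bbc   read a → write c, move ·, go to q1
q1 | _a_a[c]bbc   read c → write _, move ←, go to q0
q0 | _a_[a]_bbc   read a → write _, move ·, go to q2
q2 | _a_[_]_bbc   read _ → write a, move ←, go to q1
q1 | _a[_]a_bbc   read _ → write b, move ·, go to q1
q1 | _a[b]a_bbc   read b → write _, move →, go to q2
q2 | _a_[a]_bbc   read a → write a, move →, go to q1
q1 | _a_a[_]bbc   read _ → write b, move ·, go to q1
q1 | _a_a[b]bbc   read b → write _, move →, go to q2
q2 | _a_a_[b]bc   read b → write c, move →, go to q2
q2 | _a_a_c[b]c   read b → write c, move →, go to q2
q2 | _a_a_cc[c]   read c → write a, move ·, go to q0
q0 | _a_a_cc[a]   read a → write _, move ·, go to q2
q2 | _a_a_cc[_]   read _ → write a, move ←, go to q1
q1 | _a_a_c[c]a   read c → write _, move ←, go to q0
q0 | _a_a_[c]_a   read c → write b, move ←, go to q2
q2 | _a_a[_]b_a   read _ → write a, move ←, go to q1
q1 | _a_[a]ab_a   read a → write c, move ·, go to q1
q1 | _a_[c]ab_a   read c → write _, move ←, go to q0
q0 | _a[_]_ab_a
The non-blank tape span at halt is a__ab_a.

a__ab_a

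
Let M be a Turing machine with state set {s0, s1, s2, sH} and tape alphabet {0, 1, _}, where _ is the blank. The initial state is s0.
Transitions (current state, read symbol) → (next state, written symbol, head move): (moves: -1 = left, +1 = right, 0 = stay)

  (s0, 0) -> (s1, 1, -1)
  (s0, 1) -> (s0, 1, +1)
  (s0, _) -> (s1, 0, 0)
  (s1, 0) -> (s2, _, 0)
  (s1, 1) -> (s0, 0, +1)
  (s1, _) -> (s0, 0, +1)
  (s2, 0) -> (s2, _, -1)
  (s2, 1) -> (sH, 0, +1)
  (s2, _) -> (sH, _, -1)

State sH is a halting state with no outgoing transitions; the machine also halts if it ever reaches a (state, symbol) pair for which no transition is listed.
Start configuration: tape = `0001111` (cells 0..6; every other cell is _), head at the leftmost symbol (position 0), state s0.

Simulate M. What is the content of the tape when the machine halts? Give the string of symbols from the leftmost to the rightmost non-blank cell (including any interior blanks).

state=s0 head=0 tape=_[0]001111_   (s0,0)→(s1,1,-1)
state=s1 head=-1 tape=[_]1001111_   (s1,_)→(s0,0,+1)
state=s0 head=0 tape=0[1]001111_   (s0,1)→(s0,1,+1)
state=s0 head=1 tape=01[0]01111_   (s0,0)→(s1,1,-1)
state=s1 head=0 tape=0[1]101111_   (s1,1)→(s0,0,+1)
state=s0 head=1 tape=00[1]01111_   (s0,1)→(s0,1,+1)
state=s0 head=2 tape=001[0]1111_   (s0,0)→(s1,1,-1)
state=s1 head=1 tape=00[1]11111_   (s1,1)→(s0,0,+1)
state=s0 head=2 tape=000[1]1111_   (s0,1)→(s0,1,+1)
state=s0 head=3 tape=0001[1]111_   (s0,1)→(s0,1,+1)
state=s0 head=4 tape=00011[1]11_   (s0,1)→(s0,1,+1)
state=s0 head=5 tape=000111[1]1_   (s0,1)→(s0,1,+1)
state=s0 head=6 tape=0001111[1]_   (s0,1)→(s0,1,+1)
state=s0 head=7 tape=00011111[_]   (s0,_)→(s1,0,0)
state=s1 head=7 tape=00011111[0]   (s1,0)→(s2,_,0)
state=s2 head=7 tape=00011111[_]   (s2,_)→(sH,_,-1)
state=sH head=6 tape=0001111[1]_
The non-blank tape span at halt is 00011111.

00011111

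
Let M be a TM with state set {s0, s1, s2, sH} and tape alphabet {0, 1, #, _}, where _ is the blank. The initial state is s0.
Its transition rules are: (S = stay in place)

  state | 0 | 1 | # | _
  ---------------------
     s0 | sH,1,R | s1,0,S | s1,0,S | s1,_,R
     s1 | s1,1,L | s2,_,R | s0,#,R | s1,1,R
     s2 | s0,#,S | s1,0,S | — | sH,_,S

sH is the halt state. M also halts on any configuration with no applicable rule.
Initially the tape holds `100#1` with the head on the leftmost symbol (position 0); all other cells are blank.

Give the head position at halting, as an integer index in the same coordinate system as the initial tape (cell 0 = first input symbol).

3

s0 | _[1]00#1   read 1 → write 0, move S, go to s1
s1 | _[0]00#1   read 0 → write 1, move L, go to s1
s1 | [_]100#1   read _ → write 1, move R, go to s1
s1 | 1[1]00#1   read 1 → write _, move R, go to s2
s2 | 1_[0]0#1   read 0 → write #, move S, go to s0
s0 | 1_[#]0#1   read # → write 0, move S, go to s1
s1 | 1_[0]0#1   read 0 → write 1, move L, go to s1
s1 | 1[_]10#1   read _ → write 1, move R, go to s1
s1 | 11[1]0#1   read 1 → write _, move R, go to s2
s2 | 11_[0]#1   read 0 → write #, move S, go to s0
s0 | 11_[#]#1   read # → write 0, move S, go to s1
s1 | 11_[0]#1   read 0 → write 1, move L, go to s1
s1 | 11[_]1#1   read _ → write 1, move R, go to s1
s1 | 111[1]#1   read 1 → write _, move R, go to s2
s2 | 111_[#]1
At halt the head is at cell 3.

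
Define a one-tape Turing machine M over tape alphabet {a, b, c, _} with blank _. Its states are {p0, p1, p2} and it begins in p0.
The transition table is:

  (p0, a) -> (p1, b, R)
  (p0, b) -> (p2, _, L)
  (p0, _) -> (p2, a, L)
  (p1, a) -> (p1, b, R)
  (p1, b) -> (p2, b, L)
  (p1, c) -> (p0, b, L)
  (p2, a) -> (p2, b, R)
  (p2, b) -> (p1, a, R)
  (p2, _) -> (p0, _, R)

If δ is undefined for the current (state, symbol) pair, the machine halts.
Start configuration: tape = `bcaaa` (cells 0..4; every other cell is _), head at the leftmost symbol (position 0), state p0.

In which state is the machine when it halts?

p0 | _[b]caaa_   read b → write _, move L, go to p2
p2 | [_]_caaa_   read _ → write _, move R, go to p0
p0 | _[_]caaa_   read _ → write a, move L, go to p2
p2 | [_]acaaa_   read _ → write _, move R, go to p0
p0 | _[a]caaa_   read a → write b, move R, go to p1
p1 | _b[c]aaa_   read c → write b, move L, go to p0
p0 | _[b]baaa_   read b → write _, move L, go to p2
p2 | [_]_baaa_   read _ → write _, move R, go to p0
p0 | _[_]baaa_   read _ → write a, move L, go to p2
p2 | [_]abaaa_   read _ → write _, move R, go to p0
p0 | _[a]baaa_   read a → write b, move R, go to p1
p1 | _b[b]aaa_   read b → write b, move L, go to p2
p2 | _[b]baaa_   read b → write a, move R, go to p1
p1 | _a[b]aaa_   read b → write b, move L, go to p2
p2 | _[a]baaa_   read a → write b, move R, go to p2
p2 | _b[b]aaa_   read b → write a, move R, go to p1
p1 | _ba[a]aa_   read a → write b, move R, go to p1
p1 | _bab[a]a_   read a → write b, move R, go to p1
p1 | _babb[a]_   read a → write b, move R, go to p1
p1 | _babbb[_]
No transition is defined for (p1, _); M halts in state p1.

p1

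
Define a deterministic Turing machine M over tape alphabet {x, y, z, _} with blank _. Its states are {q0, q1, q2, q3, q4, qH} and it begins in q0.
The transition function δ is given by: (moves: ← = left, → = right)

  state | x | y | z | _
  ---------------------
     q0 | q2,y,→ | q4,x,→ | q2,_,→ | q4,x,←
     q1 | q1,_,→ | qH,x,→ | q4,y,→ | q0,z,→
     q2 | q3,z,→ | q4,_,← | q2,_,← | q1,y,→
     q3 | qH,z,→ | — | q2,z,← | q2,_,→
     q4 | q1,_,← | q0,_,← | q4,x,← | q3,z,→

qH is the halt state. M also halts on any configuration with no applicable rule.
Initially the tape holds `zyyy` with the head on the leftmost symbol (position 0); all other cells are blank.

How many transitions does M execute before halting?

state=q0 head=0 tape=_[z]yyy___   (q0,z)→(q2,_,→)
state=q2 head=1 tape=__[y]yy___   (q2,y)→(q4,_,←)
state=q4 head=0 tape=_[_]_yy___   (q4,_)→(q3,z,→)
state=q3 head=1 tape=_z[_]yy___   (q3,_)→(q2,_,→)
state=q2 head=2 tape=_z_[y]y___   (q2,y)→(q4,_,←)
state=q4 head=1 tape=_z[_]_y___   (q4,_)→(q3,z,→)
state=q3 head=2 tape=_zz[_]y___   (q3,_)→(q2,_,→)
state=q2 head=3 tape=_zz_[y]___   (q2,y)→(q4,_,←)
state=q4 head=2 tape=_zz[_]____   (q4,_)→(q3,z,→)
state=q3 head=3 tape=_zzz[_]___   (q3,_)→(q2,_,→)
state=q2 head=4 tape=_zzz_[_]__   (q2,_)→(q1,y,→)
state=q1 head=5 tape=_zzz_y[_]_   (q1,_)→(q0,z,→)
state=q0 head=6 tape=_zzz_yz[_]   (q0,_)→(q4,x,←)
state=q4 head=5 tape=_zzz_y[z]x   (q4,z)→(q4,x,←)
state=q4 head=4 tape=_zzz_[y]xx   (q4,y)→(q0,_,←)
state=q0 head=3 tape=_zzz[_]_xx   (q0,_)→(q4,x,←)
state=q4 head=2 tape=_zz[z]x_xx   (q4,z)→(q4,x,←)
state=q4 head=1 tape=_z[z]xx_xx   (q4,z)→(q4,x,←)
state=q4 head=0 tape=_[z]xxx_xx   (q4,z)→(q4,x,←)
state=q4 head=-1 tape=[_]xxxx_xx   (q4,_)→(q3,z,→)
state=q3 head=0 tape=z[x]xxx_xx   (q3,x)→(qH,z,→)
state=qH head=1 tape=zz[x]xx_xx
M halts after 21 transitions.

21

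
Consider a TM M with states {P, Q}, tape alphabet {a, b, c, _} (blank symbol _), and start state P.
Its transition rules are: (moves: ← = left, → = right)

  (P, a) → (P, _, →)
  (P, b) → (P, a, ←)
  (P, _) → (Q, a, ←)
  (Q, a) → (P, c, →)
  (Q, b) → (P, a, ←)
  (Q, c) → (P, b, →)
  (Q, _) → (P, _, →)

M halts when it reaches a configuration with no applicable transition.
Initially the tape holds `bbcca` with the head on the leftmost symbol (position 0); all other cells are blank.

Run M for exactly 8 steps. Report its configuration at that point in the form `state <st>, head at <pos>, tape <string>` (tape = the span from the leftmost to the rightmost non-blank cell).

state P, head at 0, tape aacca

state=P head=0 tape=__[b]bcca   (P,b)→(P,a,←)
state=P head=-1 tape=_[_]abcca   (P,_)→(Q,a,←)
state=Q head=-2 tape=[_]aabcca   (Q,_)→(P,_,→)
state=P head=-1 tape=_[a]abcca   (P,a)→(P,_,→)
state=P head=0 tape=__[a]bcca   (P,a)→(P,_,→)
state=P head=1 tape=___[b]cca   (P,b)→(P,a,←)
state=P head=0 tape=__[_]acca   (P,_)→(Q,a,←)
state=Q head=-1 tape=_[_]aacca   (Q,_)→(P,_,→)
state=P head=0 tape=__[a]acca
After 8 steps: state P, head at 0, tape aacca.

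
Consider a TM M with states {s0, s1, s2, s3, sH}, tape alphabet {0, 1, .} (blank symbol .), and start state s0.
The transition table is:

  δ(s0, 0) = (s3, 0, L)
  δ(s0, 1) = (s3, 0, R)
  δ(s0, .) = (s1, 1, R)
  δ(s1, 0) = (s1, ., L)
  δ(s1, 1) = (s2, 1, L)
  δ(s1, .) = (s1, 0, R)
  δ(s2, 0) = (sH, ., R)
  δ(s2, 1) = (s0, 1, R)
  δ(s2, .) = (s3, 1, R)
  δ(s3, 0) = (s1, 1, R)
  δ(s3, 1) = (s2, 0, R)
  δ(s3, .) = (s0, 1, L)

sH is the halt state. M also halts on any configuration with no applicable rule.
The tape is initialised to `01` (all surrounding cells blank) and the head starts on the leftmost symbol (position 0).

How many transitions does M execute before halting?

state=s0 head=0 tape=..[0]1.   (s0,0)→(s3,0,L)
state=s3 head=-1 tape=.[.]01.   (s3,.)→(s0,1,L)
state=s0 head=-2 tape=[.]101.   (s0,.)→(s1,1,R)
state=s1 head=-1 tape=1[1]01.   (s1,1)→(s2,1,L)
state=s2 head=-2 tape=[1]101.   (s2,1)→(s0,1,R)
state=s0 head=-1 tape=1[1]01.   (s0,1)→(s3,0,R)
state=s3 head=0 tape=10[0]1.   (s3,0)→(s1,1,R)
state=s1 head=1 tape=101[1].   (s1,1)→(s2,1,L)
state=s2 head=0 tape=10[1]1.   (s2,1)→(s0,1,R)
state=s0 head=1 tape=101[1].   (s0,1)→(s3,0,R)
state=s3 head=2 tape=1010[.]   (s3,.)→(s0,1,L)
state=s0 head=1 tape=101[0]1   (s0,0)→(s3,0,L)
state=s3 head=0 tape=10[1]01   (s3,1)→(s2,0,R)
state=s2 head=1 tape=100[0]1   (s2,0)→(sH,.,R)
state=sH head=2 tape=100.[1]
M halts after 14 transitions.

14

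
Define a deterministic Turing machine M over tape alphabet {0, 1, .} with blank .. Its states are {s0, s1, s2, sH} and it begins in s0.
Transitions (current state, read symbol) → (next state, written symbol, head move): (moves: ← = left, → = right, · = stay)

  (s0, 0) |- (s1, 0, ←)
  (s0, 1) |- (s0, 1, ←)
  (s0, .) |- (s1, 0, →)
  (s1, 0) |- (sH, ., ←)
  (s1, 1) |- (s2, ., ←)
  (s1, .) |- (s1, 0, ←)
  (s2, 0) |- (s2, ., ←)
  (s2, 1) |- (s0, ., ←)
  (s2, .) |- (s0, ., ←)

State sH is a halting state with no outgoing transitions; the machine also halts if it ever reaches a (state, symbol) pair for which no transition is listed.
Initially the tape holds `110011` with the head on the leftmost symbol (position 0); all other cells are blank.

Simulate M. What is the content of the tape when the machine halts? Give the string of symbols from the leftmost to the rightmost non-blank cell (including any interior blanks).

0..10011

s0 | ....[1]10011   read 1 → write 1, move ←, go to s0
s0 | ...[.]110011   read . → write 0, move →, go to s1
s1 | ...0[1]10011   read 1 → write ., move ←, go to s2
s2 | ...[0].10011   read 0 → write ., move ←, go to s2
s2 | ..[.]..10011   read . → write ., move ←, go to s0
s0 | .[.]...10011   read . → write 0, move →, go to s1
s1 | .0[.]..10011   read . → write 0, move ←, go to s1
s1 | .[0]0..10011   read 0 → write ., move ←, go to sH
sH | [.].0..10011
The non-blank tape span at halt is 0..10011.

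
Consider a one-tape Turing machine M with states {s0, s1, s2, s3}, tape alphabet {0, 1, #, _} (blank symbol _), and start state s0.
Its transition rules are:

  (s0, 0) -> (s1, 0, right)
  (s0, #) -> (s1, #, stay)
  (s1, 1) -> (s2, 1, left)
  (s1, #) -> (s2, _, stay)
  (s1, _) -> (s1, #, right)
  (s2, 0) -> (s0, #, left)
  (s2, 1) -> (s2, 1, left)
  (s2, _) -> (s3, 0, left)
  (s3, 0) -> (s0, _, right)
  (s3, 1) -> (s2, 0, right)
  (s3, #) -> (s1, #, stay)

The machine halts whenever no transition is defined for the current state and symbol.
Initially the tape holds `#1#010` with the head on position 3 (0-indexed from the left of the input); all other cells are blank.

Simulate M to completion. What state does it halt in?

s0

s0 | #1#[0]10   read 0 → write 0, move right, go to s1
s1 | #1#0[1]0   read 1 → write 1, move left, go to s2
s2 | #1#[0]10   read 0 → write #, move left, go to s0
s0 | #1[#]#10   read # → write #, move stay, go to s1
s1 | #1[#]#10   read # → write _, move stay, go to s2
s2 | #1[_]#10   read _ → write 0, move left, go to s3
s3 | #[1]0#10   read 1 → write 0, move right, go to s2
s2 | #0[0]#10   read 0 → write #, move left, go to s0
s0 | #[0]##10   read 0 → write 0, move right, go to s1
s1 | #0[#]#10   read # → write _, move stay, go to s2
s2 | #0[_]#10   read _ → write 0, move left, go to s3
s3 | #[0]0#10   read 0 → write _, move right, go to s0
s0 | #_[0]#10   read 0 → write 0, move right, go to s1
s1 | #_0[#]10   read # → write _, move stay, go to s2
s2 | #_0[_]10   read _ → write 0, move left, go to s3
s3 | #_[0]010   read 0 → write _, move right, go to s0
s0 | #__[0]10   read 0 → write 0, move right, go to s1
s1 | #__0[1]0   read 1 → write 1, move left, go to s2
s2 | #__[0]10   read 0 → write #, move left, go to s0
s0 | #_[_]#10
No transition is defined for (s0, _); M halts in state s0.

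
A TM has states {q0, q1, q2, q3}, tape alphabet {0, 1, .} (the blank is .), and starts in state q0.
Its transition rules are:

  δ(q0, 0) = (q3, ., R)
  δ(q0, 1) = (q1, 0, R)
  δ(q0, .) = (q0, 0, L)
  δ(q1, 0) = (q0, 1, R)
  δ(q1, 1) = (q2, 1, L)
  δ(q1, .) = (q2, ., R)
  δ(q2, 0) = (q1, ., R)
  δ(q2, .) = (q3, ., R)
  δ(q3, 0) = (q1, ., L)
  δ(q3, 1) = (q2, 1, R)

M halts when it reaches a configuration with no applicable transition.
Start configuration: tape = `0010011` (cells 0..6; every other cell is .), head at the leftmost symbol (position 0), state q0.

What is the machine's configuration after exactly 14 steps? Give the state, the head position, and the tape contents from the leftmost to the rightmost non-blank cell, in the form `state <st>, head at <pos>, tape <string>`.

q0 | [0]010011..   read 0 → write ., move R, go to q3
q3 | .[0]10011..   read 0 → write ., move L, go to q1
q1 | [.].10011..   read . → write ., move R, go to q2
q2 | .[.]10011..   read . → write ., move R, go to q3
q3 | ..[1]0011..   read 1 → write 1, move R, go to q2
q2 | ..1[0]011..   read 0 → write ., move R, go to q1
q1 | ..1.[0]11..   read 0 → write 1, move R, go to q0
q0 | ..1.1[1]1..   read 1 → write 0, move R, go to q1
q1 | ..1.10[1]..   read 1 → write 1, move L, go to q2
q2 | ..1.1[0]1..   read 0 → write ., move R, go to q1
q1 | ..1.1.[1]..   read 1 → write 1, move L, go to q2
q2 | ..1.1[.]1..   read . → write ., move R, go to q3
q3 | ..1.1.[1]..   read 1 → write 1, move R, go to q2
q2 | ..1.1.1[.].   read . → write ., move R, go to q3
q3 | ..1.1.1.[.]
After 14 steps: state q3, head at 8, tape 1.1.1.

state q3, head at 8, tape 1.1.1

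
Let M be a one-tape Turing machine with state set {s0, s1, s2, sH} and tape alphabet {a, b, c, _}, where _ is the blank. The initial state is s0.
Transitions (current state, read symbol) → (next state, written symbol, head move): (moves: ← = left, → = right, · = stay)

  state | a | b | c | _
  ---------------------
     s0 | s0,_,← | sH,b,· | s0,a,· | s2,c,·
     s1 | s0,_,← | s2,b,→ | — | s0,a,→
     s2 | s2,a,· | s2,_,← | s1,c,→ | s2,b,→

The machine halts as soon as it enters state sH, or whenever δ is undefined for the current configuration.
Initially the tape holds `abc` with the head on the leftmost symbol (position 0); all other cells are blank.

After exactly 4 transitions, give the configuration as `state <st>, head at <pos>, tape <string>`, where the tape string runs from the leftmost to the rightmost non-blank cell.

s0 | _[a]bc   read a → write _, move ←, go to s0
s0 | [_]_bc   read _ → write c, move ·, go to s2
s2 | [c]_bc   read c → write c, move →, go to s1
s1 | c[_]bc   read _ → write a, move →, go to s0
s0 | ca[b]c
After 4 steps: state s0, head at 1, tape cabc.

state s0, head at 1, tape cabc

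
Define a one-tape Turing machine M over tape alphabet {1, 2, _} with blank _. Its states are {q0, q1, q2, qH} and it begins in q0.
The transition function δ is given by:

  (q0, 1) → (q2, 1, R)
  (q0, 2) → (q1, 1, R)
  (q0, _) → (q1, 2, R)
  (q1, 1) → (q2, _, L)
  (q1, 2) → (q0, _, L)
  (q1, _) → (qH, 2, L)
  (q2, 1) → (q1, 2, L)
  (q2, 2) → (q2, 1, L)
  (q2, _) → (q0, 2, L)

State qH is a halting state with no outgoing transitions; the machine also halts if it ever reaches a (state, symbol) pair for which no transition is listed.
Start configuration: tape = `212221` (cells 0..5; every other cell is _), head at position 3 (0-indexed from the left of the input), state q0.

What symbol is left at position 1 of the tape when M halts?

state=q0 head=3 tape=_212[2]21   (q0,2)→(q1,1,R)
state=q1 head=4 tape=_2121[2]1   (q1,2)→(q0,_,L)
state=q0 head=3 tape=_212[1]_1   (q0,1)→(q2,1,R)
state=q2 head=4 tape=_2121[_]1   (q2,_)→(q0,2,L)
state=q0 head=3 tape=_212[1]21   (q0,1)→(q2,1,R)
state=q2 head=4 tape=_2121[2]1   (q2,2)→(q2,1,L)
state=q2 head=3 tape=_212[1]11   (q2,1)→(q1,2,L)
state=q1 head=2 tape=_21[2]211   (q1,2)→(q0,_,L)
state=q0 head=1 tape=_2[1]_211   (q0,1)→(q2,1,R)
state=q2 head=2 tape=_21[_]211   (q2,_)→(q0,2,L)
state=q0 head=1 tape=_2[1]2211   (q0,1)→(q2,1,R)
state=q2 head=2 tape=_21[2]211   (q2,2)→(q2,1,L)
state=q2 head=1 tape=_2[1]1211   (q2,1)→(q1,2,L)
state=q1 head=0 tape=_[2]21211   (q1,2)→(q0,_,L)
state=q0 head=-1 tape=[_]_21211   (q0,_)→(q1,2,R)
state=q1 head=0 tape=2[_]21211   (q1,_)→(qH,2,L)
state=qH head=-1 tape=[2]221211
Cell 1 holds 2 when M halts.

2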